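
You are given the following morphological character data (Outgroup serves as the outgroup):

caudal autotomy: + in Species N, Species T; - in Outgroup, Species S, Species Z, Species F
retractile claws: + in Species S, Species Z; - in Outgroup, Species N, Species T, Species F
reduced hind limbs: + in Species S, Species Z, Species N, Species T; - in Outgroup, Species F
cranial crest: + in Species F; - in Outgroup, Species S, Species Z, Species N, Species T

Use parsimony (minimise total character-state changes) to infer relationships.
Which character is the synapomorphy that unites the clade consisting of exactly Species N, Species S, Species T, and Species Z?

reduced hind limbs

The outgroup has state '-' for every character, so '+' is the derived state throughout.
Only Species N and Species T show the derived state '+' for caudal autotomy, supporting them as a clade.
retractile claws: derived state '+' in Species S and Species Z only — synapomorphy for {Species S, Species Z}.
Only Species N, Species S, Species T, and Species Z show the derived state '+' for reduced hind limbs, supporting them as a clade.
cranial crest: derived state '+' in Species F only — an autapomorphy, so it tells us nothing about relationships among taxa.
Most parsimonious ingroup topology: (((Species S,Species Z),(Species N,Species T)),Species F).
The clade {Species N, Species S, Species T, Species Z} is supported by reduced hind limbs: its derived state '+' occurs in exactly those taxa and in no other taxon (including the outgroup).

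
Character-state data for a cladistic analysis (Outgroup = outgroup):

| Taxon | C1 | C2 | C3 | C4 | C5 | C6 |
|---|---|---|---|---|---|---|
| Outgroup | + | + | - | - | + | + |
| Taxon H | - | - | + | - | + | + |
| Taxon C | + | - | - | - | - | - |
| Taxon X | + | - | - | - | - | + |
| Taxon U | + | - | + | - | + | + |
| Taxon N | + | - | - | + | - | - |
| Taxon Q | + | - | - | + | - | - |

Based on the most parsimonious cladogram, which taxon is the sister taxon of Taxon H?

Taxon U

Character polarity is set by the outgroup: the derived state is whichever differs from the outgroup's state, so for C1, C2, C5, C6 the derived state is '-', and for the remaining characters it is '+'.
C1: derived state '-' in Taxon H only — an autapomorphy, so it tells us nothing about relationships among taxa.
All ingroup taxa share the derived state '-' for C2; it defines the ingroup but does not resolve relationships within it.
C3 (derived state '+') is shared by Taxon H and Taxon U — a synapomorphy uniting that clade.
Only Taxon N and Taxon Q show the derived state '+' for C4, supporting them as a clade.
C5: derived state '-' in Taxon C, Taxon N, Taxon Q, and Taxon X only — synapomorphy for {Taxon C, Taxon N, Taxon Q, Taxon X}.
C6: derived state '-' in Taxon C, Taxon N, and Taxon Q only — synapomorphy for {Taxon C, Taxon N, Taxon Q}.
Most parsimonious ingroup topology: ((Taxon H,Taxon U),((Taxon C,(Taxon N,Taxon Q)),Taxon X)).
Taxon H and Taxon U form a cherry on this tree, so they are sister taxa.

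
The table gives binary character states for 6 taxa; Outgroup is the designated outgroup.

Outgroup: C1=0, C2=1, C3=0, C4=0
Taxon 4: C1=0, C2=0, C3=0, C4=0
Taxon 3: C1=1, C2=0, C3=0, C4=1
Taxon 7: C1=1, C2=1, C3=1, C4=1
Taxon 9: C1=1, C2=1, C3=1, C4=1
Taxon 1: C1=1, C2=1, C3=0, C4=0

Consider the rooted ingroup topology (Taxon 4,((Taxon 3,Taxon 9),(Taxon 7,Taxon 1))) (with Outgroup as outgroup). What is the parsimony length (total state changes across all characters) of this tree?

Map each character onto (Taxon 4,((Taxon 3,Taxon 9),(Taxon 7,Taxon 1))) (rooted by Outgroup) and count the minimum state changes it requires (Fitch parsimony):
C1: 1; C2: 2; C3: 2; C4: 2.
Total tree length = 7.

7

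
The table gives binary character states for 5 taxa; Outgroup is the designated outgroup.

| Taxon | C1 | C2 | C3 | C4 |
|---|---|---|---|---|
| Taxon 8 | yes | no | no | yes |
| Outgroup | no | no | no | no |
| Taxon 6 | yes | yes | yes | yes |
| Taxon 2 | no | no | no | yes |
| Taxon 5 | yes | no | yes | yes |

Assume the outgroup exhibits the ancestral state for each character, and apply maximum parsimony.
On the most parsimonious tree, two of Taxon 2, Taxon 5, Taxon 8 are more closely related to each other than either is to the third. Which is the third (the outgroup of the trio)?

Taxon 2

The outgroup has state 'no' for every character, so 'yes' is the derived state throughout.
C1: derived state 'yes' in Taxon 5, Taxon 6, and Taxon 8 only — synapomorphy for {Taxon 5, Taxon 6, Taxon 8}.
C2: derived state 'yes' in Taxon 6 only — an autapomorphy, so it tells us nothing about relationships among taxa.
C3 (derived state 'yes') is shared by Taxon 5 and Taxon 6 — a synapomorphy uniting that clade.
All ingroup taxa share the derived state 'yes' for C4; it defines the ingroup but does not resolve relationships within it.
Most parsimonious ingroup topology: (Taxon 2,((Taxon 5,Taxon 6),Taxon 8)).
Taxon 5 and Taxon 8 share a more recent common ancestor with each other than either does with Taxon 2, so Taxon 2 is the least closely related of the three.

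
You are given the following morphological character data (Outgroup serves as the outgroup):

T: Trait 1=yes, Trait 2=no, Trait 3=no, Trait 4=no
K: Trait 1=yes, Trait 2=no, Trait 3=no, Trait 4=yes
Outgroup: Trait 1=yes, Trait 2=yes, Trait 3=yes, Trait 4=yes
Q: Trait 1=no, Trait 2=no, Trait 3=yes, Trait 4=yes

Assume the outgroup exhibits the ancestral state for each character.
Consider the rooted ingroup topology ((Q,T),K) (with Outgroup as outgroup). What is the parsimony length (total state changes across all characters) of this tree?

Map each character onto ((Q,T),K) (rooted by Outgroup) and count the minimum state changes it requires (Fitch parsimony):
Trait 1: 1; Trait 2: 1; Trait 3: 2; Trait 4: 1.
Total tree length = 5.

5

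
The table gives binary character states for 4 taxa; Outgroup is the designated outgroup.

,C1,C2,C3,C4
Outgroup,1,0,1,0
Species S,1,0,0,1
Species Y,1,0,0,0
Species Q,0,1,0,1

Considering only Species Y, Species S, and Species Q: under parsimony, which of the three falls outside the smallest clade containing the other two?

Character polarity is set by the outgroup: the derived state is whichever differs from the outgroup's state, so for C1, C3 the derived state is '0', and for the remaining characters it is '1'.
C1: derived state '0' in Species Q only — an autapomorphy, so it tells us nothing about relationships among taxa.
C2 (derived state '1') is unique to Species Q (autapomorphy; uninformative for grouping).
All ingroup taxa share the derived state '0' for C3; it defines the ingroup but does not resolve relationships within it.
Only Species Q and Species S show the derived state '1' for C4, supporting them as a clade.
Most parsimonious ingroup topology: ((Species S,Species Q),Species Y).
Species S and Species Q share a more recent common ancestor with each other than either does with Species Y, so Species Y is the least closely related of the three.

Species Y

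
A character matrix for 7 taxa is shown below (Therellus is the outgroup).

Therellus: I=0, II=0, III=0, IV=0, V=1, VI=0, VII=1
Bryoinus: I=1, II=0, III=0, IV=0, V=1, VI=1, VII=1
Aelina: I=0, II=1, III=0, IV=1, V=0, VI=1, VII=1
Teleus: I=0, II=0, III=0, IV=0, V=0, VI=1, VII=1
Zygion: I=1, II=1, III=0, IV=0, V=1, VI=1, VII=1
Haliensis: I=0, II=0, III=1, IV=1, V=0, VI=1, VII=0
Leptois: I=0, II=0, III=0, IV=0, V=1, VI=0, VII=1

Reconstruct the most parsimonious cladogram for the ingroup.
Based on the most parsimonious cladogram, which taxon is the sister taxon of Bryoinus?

Zygion

Character polarity is set by the outgroup: the derived state is whichever differs from the outgroup's state, so for V, VII the derived state is '0', and for the remaining characters it is '1'.
I: derived state '1' in Bryoinus and Zygion only — synapomorphy for {Bryoinus, Zygion}.
II (state '1') occurs in Aelina and Zygion but conflicts with the nesting implied by the other characters — most parsimoniously interpreted as homoplasy.
III (derived state '1') is unique to Haliensis (autapomorphy; uninformative for grouping).
IV (derived state '1') is shared by Aelina and Haliensis — a synapomorphy uniting that clade.
Only Aelina, Haliensis, and Teleus show the derived state '0' for V, supporting them as a clade.
VI: derived state '1' in Aelina, Bryoinus, Haliensis, Teleus, and Zygion only — synapomorphy for {Aelina, Bryoinus, Haliensis, Teleus, Zygion}.
VII (derived state '0') is unique to Haliensis (autapomorphy; uninformative for grouping).
Most parsimonious ingroup topology: (((Bryoinus,Zygion),((Aelina,Haliensis),Teleus)),Leptois).
Bryoinus and Zygion form a cherry on this tree, so they are sister taxa.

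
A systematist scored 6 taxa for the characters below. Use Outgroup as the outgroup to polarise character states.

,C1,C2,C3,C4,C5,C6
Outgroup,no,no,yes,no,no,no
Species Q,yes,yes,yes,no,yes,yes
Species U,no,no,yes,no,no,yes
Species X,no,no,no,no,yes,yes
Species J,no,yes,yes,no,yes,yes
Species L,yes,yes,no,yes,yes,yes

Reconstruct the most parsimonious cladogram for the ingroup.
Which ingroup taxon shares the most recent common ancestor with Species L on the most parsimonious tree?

Character polarity is set by the outgroup: the derived state is whichever differs from the outgroup's state, so for C3 the derived state is 'no', and for the remaining characters it is 'yes'.
C1: derived state 'yes' in Species L and Species Q only — synapomorphy for {Species L, Species Q}.
C2 (derived state 'yes') is shared by Species J, Species L, and Species Q — a synapomorphy uniting that clade.
C3 groups Species L and Species X, which is incompatible with the clades supported by the remaining characters; treating it as convergent (homoplasy) costs fewer steps than any alternative tree.
C4: derived state 'yes' in Species L only — an autapomorphy, so it tells us nothing about relationships among taxa.
C5: derived state 'yes' in Species J, Species L, Species Q, and Species X only — synapomorphy for {Species J, Species L, Species Q, Species X}.
All ingroup taxa share the derived state 'yes' for C6; it defines the ingroup but does not resolve relationships within it.
Most parsimonious ingroup topology: ((((Species Q,Species L),Species J),Species X),Species U).
Species L and Species Q form a cherry on this tree, so they are sister taxa.

Species Q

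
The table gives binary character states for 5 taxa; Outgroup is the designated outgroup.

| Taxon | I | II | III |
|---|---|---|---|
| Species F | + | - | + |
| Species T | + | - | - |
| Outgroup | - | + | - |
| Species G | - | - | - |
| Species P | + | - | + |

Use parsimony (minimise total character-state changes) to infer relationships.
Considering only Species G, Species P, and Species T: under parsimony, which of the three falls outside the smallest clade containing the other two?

Character polarity is set by the outgroup: the derived state is whichever differs from the outgroup's state, so for II the derived state is '-', and for the remaining characters it is '+'.
I: derived state '+' in Species F, Species P, and Species T only — synapomorphy for {Species F, Species P, Species T}.
II (derived state '-') is shared by all ingroup taxa — unites the whole ingroup.
III: derived state '+' in Species F and Species P only — synapomorphy for {Species F, Species P}.
Most parsimonious ingroup topology: (((Species F,Species P),Species T),Species G).
Species T and Species P share a more recent common ancestor with each other than either does with Species G, so Species G is the least closely related of the three.

Species G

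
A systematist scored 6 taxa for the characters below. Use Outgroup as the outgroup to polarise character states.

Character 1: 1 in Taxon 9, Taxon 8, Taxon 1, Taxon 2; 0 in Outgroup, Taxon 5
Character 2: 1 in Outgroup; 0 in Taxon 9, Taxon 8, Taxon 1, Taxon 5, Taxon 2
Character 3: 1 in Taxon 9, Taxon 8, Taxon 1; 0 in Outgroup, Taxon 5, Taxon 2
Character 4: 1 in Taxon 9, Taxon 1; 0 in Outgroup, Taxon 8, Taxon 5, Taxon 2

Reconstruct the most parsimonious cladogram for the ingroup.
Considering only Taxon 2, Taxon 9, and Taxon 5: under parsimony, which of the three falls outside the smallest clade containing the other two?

Taxon 5

Character polarity is set by the outgroup: the derived state is whichever differs from the outgroup's state, so for Character 2 the derived state is '0', and for the remaining characters it is '1'.
Character 1 (derived state '1') is shared by Taxon 1, Taxon 2, Taxon 8, and Taxon 9 — a synapomorphy uniting that clade.
All ingroup taxa share the derived state '0' for Character 2; it defines the ingroup but does not resolve relationships within it.
Only Taxon 1, Taxon 8, and Taxon 9 show the derived state '1' for Character 3, supporting them as a clade.
Character 4: derived state '1' in Taxon 1 and Taxon 9 only — synapomorphy for {Taxon 1, Taxon 9}.
Most parsimonious ingroup topology: ((((Taxon 9,Taxon 1),Taxon 8),Taxon 2),Taxon 5).
Taxon 9 and Taxon 2 share a more recent common ancestor with each other than either does with Taxon 5, so Taxon 5 is the least closely related of the three.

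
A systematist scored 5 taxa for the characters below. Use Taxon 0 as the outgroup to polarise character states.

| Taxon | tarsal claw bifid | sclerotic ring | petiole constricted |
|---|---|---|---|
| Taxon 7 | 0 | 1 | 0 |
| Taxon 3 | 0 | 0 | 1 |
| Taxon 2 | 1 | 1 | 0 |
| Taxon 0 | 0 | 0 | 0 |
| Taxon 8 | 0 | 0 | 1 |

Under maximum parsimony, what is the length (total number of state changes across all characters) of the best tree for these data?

The outgroup has state '0' for every character, so '1' is the derived state throughout.
tarsal claw bifid: derived state '1' in Taxon 2 only — an autapomorphy, so it tells us nothing about relationships among taxa.
sclerotic ring (derived state '1') is shared by Taxon 2 and Taxon 7 — a synapomorphy uniting that clade.
petiole constricted: derived state '1' in Taxon 3 and Taxon 8 only — synapomorphy for {Taxon 3, Taxon 8}.
Most parsimonious ingroup topology: ((Taxon 2,Taxon 7),(Taxon 3,Taxon 8)).
Changes per character on this tree: tarsal claw bifid: 1; sclerotic ring: 1; petiole constricted: 1.
Total = 3.

3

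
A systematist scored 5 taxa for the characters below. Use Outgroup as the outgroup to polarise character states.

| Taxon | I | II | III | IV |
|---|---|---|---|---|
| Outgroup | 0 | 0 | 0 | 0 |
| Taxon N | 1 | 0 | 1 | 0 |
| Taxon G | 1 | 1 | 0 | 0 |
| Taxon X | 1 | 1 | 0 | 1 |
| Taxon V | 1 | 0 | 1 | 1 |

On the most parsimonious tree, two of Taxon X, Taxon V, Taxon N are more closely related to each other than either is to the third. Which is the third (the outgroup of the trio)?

Taxon X

The outgroup has state '0' for every character, so '1' is the derived state throughout.
All ingroup taxa share the derived state '1' for I; it defines the ingroup but does not resolve relationships within it.
II: derived state '1' in Taxon G and Taxon X only — synapomorphy for {Taxon G, Taxon X}.
III (derived state '1') is shared by Taxon N and Taxon V — a synapomorphy uniting that clade.
IV groups Taxon V and Taxon X, which is incompatible with the clades supported by the remaining characters; treating it as convergent (homoplasy) costs fewer steps than any alternative tree.
Most parsimonious ingroup topology: ((Taxon N,Taxon V),(Taxon G,Taxon X)).
Taxon N and Taxon V share a more recent common ancestor with each other than either does with Taxon X, so Taxon X is the least closely related of the three.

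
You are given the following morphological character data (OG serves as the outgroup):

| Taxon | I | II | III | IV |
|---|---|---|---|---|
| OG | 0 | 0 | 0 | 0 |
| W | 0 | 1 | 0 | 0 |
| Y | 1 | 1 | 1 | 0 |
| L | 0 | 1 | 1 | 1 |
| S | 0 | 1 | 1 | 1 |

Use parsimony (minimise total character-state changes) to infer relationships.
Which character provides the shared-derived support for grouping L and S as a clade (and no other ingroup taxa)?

The outgroup has state '0' for every character, so '1' is the derived state throughout.
I: derived state '1' in Y only — an autapomorphy, so it tells us nothing about relationships among taxa.
II (derived state '1') is shared by all ingroup taxa — unites the whole ingroup.
Only L, S, and Y show the derived state '1' for III, supporting them as a clade.
IV: derived state '1' in L and S only — synapomorphy for {L, S}.
Most parsimonious ingroup topology: (W,(Y,(L,S))).
The clade {L, S} is supported by IV: its derived state '1' occurs in exactly those taxa and in no other taxon (including the outgroup).

IV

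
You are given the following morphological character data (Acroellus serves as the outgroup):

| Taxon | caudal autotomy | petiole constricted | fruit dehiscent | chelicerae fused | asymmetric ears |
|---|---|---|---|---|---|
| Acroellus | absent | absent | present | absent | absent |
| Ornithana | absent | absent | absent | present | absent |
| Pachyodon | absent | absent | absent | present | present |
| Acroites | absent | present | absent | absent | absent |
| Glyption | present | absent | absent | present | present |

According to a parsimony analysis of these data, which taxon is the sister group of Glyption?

Pachyodon

Character polarity is set by the outgroup: the derived state is whichever differs from the outgroup's state, so for fruit dehiscent the derived state is 'absent', and for the remaining characters it is 'present'.
caudal autotomy (derived state 'present') is unique to Glyption (autapomorphy; uninformative for grouping).
petiole constricted (derived state 'present') is unique to Acroites (autapomorphy; uninformative for grouping).
All ingroup taxa share the derived state 'absent' for fruit dehiscent; it defines the ingroup but does not resolve relationships within it.
chelicerae fused (derived state 'present') is shared by Glyption, Ornithana, and Pachyodon — a synapomorphy uniting that clade.
asymmetric ears (derived state 'present') is shared by Glyption and Pachyodon — a synapomorphy uniting that clade.
Most parsimonious ingroup topology: ((Ornithana,(Glyption,Pachyodon)),Acroites).
Glyption and Pachyodon form a cherry on this tree, so they are sister taxa.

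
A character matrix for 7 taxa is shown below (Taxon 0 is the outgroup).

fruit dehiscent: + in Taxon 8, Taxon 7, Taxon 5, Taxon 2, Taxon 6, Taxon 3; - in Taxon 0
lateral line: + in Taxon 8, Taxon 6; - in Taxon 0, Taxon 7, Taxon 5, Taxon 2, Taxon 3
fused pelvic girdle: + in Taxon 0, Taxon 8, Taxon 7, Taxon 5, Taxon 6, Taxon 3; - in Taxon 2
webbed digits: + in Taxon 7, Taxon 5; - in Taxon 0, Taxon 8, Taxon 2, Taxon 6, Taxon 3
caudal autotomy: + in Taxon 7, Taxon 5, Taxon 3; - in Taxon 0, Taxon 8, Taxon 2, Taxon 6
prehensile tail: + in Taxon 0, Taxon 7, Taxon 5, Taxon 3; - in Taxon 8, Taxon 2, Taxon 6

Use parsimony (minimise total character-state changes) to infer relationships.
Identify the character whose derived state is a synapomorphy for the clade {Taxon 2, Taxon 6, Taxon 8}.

prehensile tail

Character polarity is set by the outgroup: the derived state is whichever differs from the outgroup's state, so for fused pelvic girdle, prehensile tail the derived state is '-', and for the remaining characters it is '+'.
All ingroup taxa share the derived state '+' for fruit dehiscent; it defines the ingroup but does not resolve relationships within it.
Only Taxon 6 and Taxon 8 show the derived state '+' for lateral line, supporting them as a clade.
fused pelvic girdle (derived state '-') is unique to Taxon 2 (autapomorphy; uninformative for grouping).
webbed digits: derived state '+' in Taxon 5 and Taxon 7 only — synapomorphy for {Taxon 5, Taxon 7}.
caudal autotomy: derived state '+' in Taxon 3, Taxon 5, and Taxon 7 only — synapomorphy for {Taxon 3, Taxon 5, Taxon 7}.
prehensile tail (derived state '-') is shared by Taxon 2, Taxon 6, and Taxon 8 — a synapomorphy uniting that clade.
Most parsimonious ingroup topology: (((Taxon 8,Taxon 6),Taxon 2),((Taxon 7,Taxon 5),Taxon 3)).
The clade {Taxon 2, Taxon 6, Taxon 8} is supported by prehensile tail: its derived state '-' occurs in exactly those taxa and in no other taxon (including the outgroup).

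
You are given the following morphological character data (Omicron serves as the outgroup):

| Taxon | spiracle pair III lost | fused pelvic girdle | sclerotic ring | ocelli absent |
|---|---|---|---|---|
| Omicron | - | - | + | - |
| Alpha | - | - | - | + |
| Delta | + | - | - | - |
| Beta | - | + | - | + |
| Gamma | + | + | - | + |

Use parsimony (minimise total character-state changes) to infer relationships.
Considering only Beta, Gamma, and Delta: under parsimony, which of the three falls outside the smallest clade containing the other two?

Delta

Character polarity is set by the outgroup: the derived state is whichever differs from the outgroup's state, so for sclerotic ring the derived state is '-', and for the remaining characters it is '+'.
spiracle pair III lost (state '+') occurs in Delta and Gamma but conflicts with the nesting implied by the other characters — most parsimoniously interpreted as homoplasy.
Only Beta and Gamma show the derived state '+' for fused pelvic girdle, supporting them as a clade.
sclerotic ring (derived state '-') is shared by all ingroup taxa — unites the whole ingroup.
ocelli absent (derived state '+') is shared by Alpha, Beta, and Gamma — a synapomorphy uniting that clade.
Most parsimonious ingroup topology: ((Alpha,(Beta,Gamma)),Delta).
Gamma and Beta share a more recent common ancestor with each other than either does with Delta, so Delta is the least closely related of the three.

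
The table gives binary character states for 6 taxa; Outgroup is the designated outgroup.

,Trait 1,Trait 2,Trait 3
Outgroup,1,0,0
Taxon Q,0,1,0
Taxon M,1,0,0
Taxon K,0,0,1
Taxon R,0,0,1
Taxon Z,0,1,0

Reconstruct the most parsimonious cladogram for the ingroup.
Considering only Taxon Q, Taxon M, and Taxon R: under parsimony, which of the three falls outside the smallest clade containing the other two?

Taxon M

Character polarity is set by the outgroup: the derived state is whichever differs from the outgroup's state, so for Trait 1 the derived state is '0', and for the remaining characters it is '1'.
Trait 1: derived state '0' in Taxon K, Taxon Q, Taxon R, and Taxon Z only — synapomorphy for {Taxon K, Taxon Q, Taxon R, Taxon Z}.
Only Taxon Q and Taxon Z show the derived state '1' for Trait 2, supporting them as a clade.
Only Taxon K and Taxon R show the derived state '1' for Trait 3, supporting them as a clade.
Most parsimonious ingroup topology: (((Taxon Q,Taxon Z),(Taxon K,Taxon R)),Taxon M).
Taxon Q and Taxon R share a more recent common ancestor with each other than either does with Taxon M, so Taxon M is the least closely related of the three.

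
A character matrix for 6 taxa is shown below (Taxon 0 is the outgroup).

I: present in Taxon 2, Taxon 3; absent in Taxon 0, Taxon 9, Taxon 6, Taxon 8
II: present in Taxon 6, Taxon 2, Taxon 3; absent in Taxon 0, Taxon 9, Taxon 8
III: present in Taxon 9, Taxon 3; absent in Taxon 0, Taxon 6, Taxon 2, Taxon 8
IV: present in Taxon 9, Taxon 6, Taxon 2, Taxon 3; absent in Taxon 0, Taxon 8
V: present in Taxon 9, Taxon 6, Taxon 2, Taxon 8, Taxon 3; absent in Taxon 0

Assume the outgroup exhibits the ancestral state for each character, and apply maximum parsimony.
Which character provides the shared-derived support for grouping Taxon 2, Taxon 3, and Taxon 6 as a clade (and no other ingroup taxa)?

II

The outgroup has state 'absent' for every character, so 'present' is the derived state throughout.
I (derived state 'present') is shared by Taxon 2 and Taxon 3 — a synapomorphy uniting that clade.
Only Taxon 2, Taxon 3, and Taxon 6 show the derived state 'present' for II, supporting them as a clade.
III groups Taxon 3 and Taxon 9, which is incompatible with the clades supported by the remaining characters; treating it as convergent (homoplasy) costs fewer steps than any alternative tree.
IV: derived state 'present' in Taxon 2, Taxon 3, Taxon 6, and Taxon 9 only — synapomorphy for {Taxon 2, Taxon 3, Taxon 6, Taxon 9}.
V (derived state 'present') is shared by all ingroup taxa — unites the whole ingroup.
Most parsimonious ingroup topology: ((Taxon 9,(Taxon 6,(Taxon 2,Taxon 3))),Taxon 8).
The clade {Taxon 2, Taxon 3, Taxon 6} is supported by II: its derived state 'present' occurs in exactly those taxa and in no other taxon (including the outgroup).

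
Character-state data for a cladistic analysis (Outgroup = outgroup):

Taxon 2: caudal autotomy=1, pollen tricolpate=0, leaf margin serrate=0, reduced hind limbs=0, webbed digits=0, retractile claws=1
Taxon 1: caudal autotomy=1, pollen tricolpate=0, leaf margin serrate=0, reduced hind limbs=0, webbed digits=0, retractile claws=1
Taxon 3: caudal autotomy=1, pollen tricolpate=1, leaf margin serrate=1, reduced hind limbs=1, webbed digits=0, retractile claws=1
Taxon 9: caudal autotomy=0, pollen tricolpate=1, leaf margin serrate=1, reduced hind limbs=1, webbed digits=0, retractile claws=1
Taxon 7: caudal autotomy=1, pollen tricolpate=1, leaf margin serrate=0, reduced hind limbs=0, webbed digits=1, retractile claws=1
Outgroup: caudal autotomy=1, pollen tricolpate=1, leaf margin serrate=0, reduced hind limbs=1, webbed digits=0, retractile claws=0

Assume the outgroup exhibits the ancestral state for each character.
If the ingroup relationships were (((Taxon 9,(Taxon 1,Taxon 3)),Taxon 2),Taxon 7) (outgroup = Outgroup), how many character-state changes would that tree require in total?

10

Map each character onto (((Taxon 9,(Taxon 1,Taxon 3)),Taxon 2),Taxon 7) (rooted by Outgroup) and count the minimum state changes it requires (Fitch parsimony):
caudal autotomy: 1; pollen tricolpate: 2; leaf margin serrate: 2; reduced hind limbs: 3; webbed digits: 1; retractile claws: 1.
Total tree length = 10.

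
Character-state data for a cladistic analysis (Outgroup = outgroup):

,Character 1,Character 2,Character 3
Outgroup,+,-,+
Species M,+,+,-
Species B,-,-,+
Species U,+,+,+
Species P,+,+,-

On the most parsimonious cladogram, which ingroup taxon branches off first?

Species B

Character polarity is set by the outgroup: the derived state is whichever differs from the outgroup's state, so for Character 1, Character 3 the derived state is '-', and for the remaining characters it is '+'.
Character 1: derived state '-' in Species B only — an autapomorphy, so it tells us nothing about relationships among taxa.
Character 2: derived state '+' in Species M, Species P, and Species U only — synapomorphy for {Species M, Species P, Species U}.
Character 3 (derived state '-') is shared by Species M and Species P — a synapomorphy uniting that clade.
Most parsimonious ingroup topology: (((Species M,Species P),Species U),Species B).
Species B is sister to the clade containing all other ingroup taxa, so it is the earliest-diverging (most basal) ingroup lineage.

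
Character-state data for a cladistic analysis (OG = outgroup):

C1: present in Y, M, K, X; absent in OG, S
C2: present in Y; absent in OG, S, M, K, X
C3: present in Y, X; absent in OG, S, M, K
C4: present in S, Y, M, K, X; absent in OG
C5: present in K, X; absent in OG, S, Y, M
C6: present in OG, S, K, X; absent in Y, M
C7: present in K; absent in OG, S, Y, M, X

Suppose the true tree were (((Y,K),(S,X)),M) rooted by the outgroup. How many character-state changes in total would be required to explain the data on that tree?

11

Map each character onto (((Y,K),(S,X)),M) (rooted by OG) and count the minimum state changes it requires (Fitch parsimony):
C1: 2; C2: 1; C3: 2; C4: 1; C5: 2; C6: 2; C7: 1.
Total tree length = 11.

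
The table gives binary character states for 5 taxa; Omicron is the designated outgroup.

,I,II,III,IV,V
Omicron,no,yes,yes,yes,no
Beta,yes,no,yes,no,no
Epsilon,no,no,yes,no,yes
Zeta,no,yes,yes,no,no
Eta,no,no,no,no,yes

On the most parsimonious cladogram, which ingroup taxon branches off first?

Character polarity is set by the outgroup: the derived state is whichever differs from the outgroup's state, so for II, III, IV the derived state is 'no', and for the remaining characters it is 'yes'.
I (derived state 'yes') is unique to Beta (autapomorphy; uninformative for grouping).
II (derived state 'no') is shared by Beta, Epsilon, and Eta — a synapomorphy uniting that clade.
III: derived state 'no' in Eta only — an autapomorphy, so it tells us nothing about relationships among taxa.
IV (derived state 'no') is shared by all ingroup taxa — unites the whole ingroup.
V (derived state 'yes') is shared by Epsilon and Eta — a synapomorphy uniting that clade.
Most parsimonious ingroup topology: ((Beta,(Epsilon,Eta)),Zeta).
Zeta is sister to the clade containing all other ingroup taxa, so it is the earliest-diverging (most basal) ingroup lineage.

Zeta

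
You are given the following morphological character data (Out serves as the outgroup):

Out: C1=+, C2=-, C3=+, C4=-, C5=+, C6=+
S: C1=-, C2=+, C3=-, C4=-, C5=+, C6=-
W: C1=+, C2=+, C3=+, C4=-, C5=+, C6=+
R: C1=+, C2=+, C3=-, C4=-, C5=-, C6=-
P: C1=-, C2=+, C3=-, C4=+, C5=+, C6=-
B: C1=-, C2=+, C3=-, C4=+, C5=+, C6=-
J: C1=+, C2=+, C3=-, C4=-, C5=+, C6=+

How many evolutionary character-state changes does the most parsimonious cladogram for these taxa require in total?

Character polarity is set by the outgroup: the derived state is whichever differs from the outgroup's state, so for C1, C3, C5, C6 the derived state is '-', and for the remaining characters it is '+'.
C1: derived state '-' in B, P, and S only — synapomorphy for {B, P, S}.
All ingroup taxa share the derived state '+' for C2; it defines the ingroup but does not resolve relationships within it.
Only B, J, P, R, and S show the derived state '-' for C3, supporting them as a clade.
C4 (derived state '+') is shared by B and P — a synapomorphy uniting that clade.
C5 (derived state '-') is unique to R (autapomorphy; uninformative for grouping).
Only B, P, R, and S show the derived state '-' for C6, supporting them as a clade.
Most parsimonious ingroup topology: ((((S,(P,B)),R),J),W).
Changes per character on this tree: C1: 1; C2: 1; C3: 1; C4: 1; C5: 1; C6: 1.
Total = 6.

6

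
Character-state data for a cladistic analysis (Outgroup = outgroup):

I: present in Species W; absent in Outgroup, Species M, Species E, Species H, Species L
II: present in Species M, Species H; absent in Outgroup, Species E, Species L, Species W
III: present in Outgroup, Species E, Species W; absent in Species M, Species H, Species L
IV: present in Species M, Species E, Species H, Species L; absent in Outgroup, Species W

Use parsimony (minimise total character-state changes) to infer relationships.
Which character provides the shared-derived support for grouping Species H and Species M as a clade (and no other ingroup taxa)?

Character polarity is set by the outgroup: the derived state is whichever differs from the outgroup's state, so for III the derived state is 'absent', and for the remaining characters it is 'present'.
I: derived state 'present' in Species W only — an autapomorphy, so it tells us nothing about relationships among taxa.
II (derived state 'present') is shared by Species H and Species M — a synapomorphy uniting that clade.
Only Species H, Species L, and Species M show the derived state 'absent' for III, supporting them as a clade.
IV: derived state 'present' in Species E, Species H, Species L, and Species M only — synapomorphy for {Species E, Species H, Species L, Species M}.
Most parsimonious ingroup topology: ((((Species M,Species H),Species L),Species E),Species W).
The clade {Species H, Species M} is supported by II: its derived state 'present' occurs in exactly those taxa and in no other taxon (including the outgroup).

II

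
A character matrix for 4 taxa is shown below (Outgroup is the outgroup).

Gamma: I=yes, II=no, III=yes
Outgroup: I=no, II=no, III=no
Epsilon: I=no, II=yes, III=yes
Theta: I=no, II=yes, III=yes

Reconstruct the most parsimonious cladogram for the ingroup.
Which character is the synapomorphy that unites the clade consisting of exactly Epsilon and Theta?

The outgroup has state 'no' for every character, so 'yes' is the derived state throughout.
I (derived state 'yes') is unique to Gamma (autapomorphy; uninformative for grouping).
II (derived state 'yes') is shared by Epsilon and Theta — a synapomorphy uniting that clade.
All ingroup taxa share the derived state 'yes' for III; it defines the ingroup but does not resolve relationships within it.
Most parsimonious ingroup topology: ((Theta,Epsilon),Gamma).
The clade {Epsilon, Theta} is supported by II: its derived state 'yes' occurs in exactly those taxa and in no other taxon (including the outgroup).

II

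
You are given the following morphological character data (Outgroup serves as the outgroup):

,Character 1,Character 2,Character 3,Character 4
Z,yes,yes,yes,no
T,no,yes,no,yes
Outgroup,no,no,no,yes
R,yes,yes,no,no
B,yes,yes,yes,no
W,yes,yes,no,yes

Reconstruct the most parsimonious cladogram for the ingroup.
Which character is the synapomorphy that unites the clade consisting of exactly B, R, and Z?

Character polarity is set by the outgroup: the derived state is whichever differs from the outgroup's state, so for Character 4 the derived state is 'no', and for the remaining characters it is 'yes'.
Character 1: derived state 'yes' in B, R, W, and Z only — synapomorphy for {B, R, W, Z}.
Character 2 (derived state 'yes') is shared by all ingroup taxa — unites the whole ingroup.
Character 3: derived state 'yes' in B and Z only — synapomorphy for {B, Z}.
Character 4 (derived state 'no') is shared by B, R, and Z — a synapomorphy uniting that clade.
Most parsimonious ingroup topology: (T,(((Z,B),R),W)).
The clade {B, R, Z} is supported by Character 4: its derived state 'no' occurs in exactly those taxa and in no other taxon (including the outgroup).

Character 4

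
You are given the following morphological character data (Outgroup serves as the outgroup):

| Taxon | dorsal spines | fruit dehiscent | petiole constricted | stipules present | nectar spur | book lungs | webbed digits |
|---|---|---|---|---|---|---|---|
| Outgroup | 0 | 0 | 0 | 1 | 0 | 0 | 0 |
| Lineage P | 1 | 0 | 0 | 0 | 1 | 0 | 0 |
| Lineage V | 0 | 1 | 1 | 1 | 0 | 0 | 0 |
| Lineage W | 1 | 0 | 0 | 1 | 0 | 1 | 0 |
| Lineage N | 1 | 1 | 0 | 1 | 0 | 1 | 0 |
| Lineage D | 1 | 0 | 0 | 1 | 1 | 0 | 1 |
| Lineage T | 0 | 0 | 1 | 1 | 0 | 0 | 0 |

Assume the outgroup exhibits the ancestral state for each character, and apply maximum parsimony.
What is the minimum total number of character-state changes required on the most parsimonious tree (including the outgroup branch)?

8

Character polarity is set by the outgroup: the derived state is whichever differs from the outgroup's state, so for stipules present the derived state is '0', and for the remaining characters it is '1'.
dorsal spines (derived state '1') is shared by Lineage D, Lineage N, Lineage P, and Lineage W — a synapomorphy uniting that clade.
fruit dehiscent groups Lineage N and Lineage V, which is incompatible with the clades supported by the remaining characters; treating it as convergent (homoplasy) costs fewer steps than any alternative tree.
petiole constricted: derived state '1' in Lineage T and Lineage V only — synapomorphy for {Lineage T, Lineage V}.
stipules present (derived state '0') is unique to Lineage P (autapomorphy; uninformative for grouping).
Only Lineage D and Lineage P show the derived state '1' for nectar spur, supporting them as a clade.
Only Lineage N and Lineage W show the derived state '1' for book lungs, supporting them as a clade.
webbed digits (derived state '1') is unique to Lineage D (autapomorphy; uninformative for grouping).
Most parsimonious ingroup topology: (((Lineage P,Lineage D),(Lineage W,Lineage N)),(Lineage V,Lineage T)).
Changes per character on this tree: dorsal spines: 1; fruit dehiscent: 2; petiole constricted: 1; stipules present: 1; nectar spur: 1; book lungs: 1; webbed digits: 1.
Total = 8.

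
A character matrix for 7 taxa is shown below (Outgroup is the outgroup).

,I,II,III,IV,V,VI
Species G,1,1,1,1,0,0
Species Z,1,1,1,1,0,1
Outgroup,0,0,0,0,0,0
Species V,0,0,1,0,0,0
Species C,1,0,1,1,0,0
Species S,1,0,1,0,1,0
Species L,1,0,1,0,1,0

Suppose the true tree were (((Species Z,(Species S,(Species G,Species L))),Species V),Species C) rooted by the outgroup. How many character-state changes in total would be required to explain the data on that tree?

11

Map each character onto (((Species Z,(Species S,(Species G,Species L))),Species V),Species C) (rooted by Outgroup) and count the minimum state changes it requires (Fitch parsimony):
I: 2; II: 2; III: 1; IV: 3; V: 2; VI: 1.
Total tree length = 11.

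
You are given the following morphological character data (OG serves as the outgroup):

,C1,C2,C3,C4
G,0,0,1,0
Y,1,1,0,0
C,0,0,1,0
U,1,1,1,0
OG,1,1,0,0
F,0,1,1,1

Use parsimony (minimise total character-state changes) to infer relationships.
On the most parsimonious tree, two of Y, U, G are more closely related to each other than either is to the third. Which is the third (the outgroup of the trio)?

Character polarity is set by the outgroup: the derived state is whichever differs from the outgroup's state, so for C1, C2 the derived state is '0', and for the remaining characters it is '1'.
Only C, F, and G show the derived state '0' for C1, supporting them as a clade.
C2: derived state '0' in C and G only — synapomorphy for {C, G}.
C3 (derived state '1') is shared by C, F, G, and U — a synapomorphy uniting that clade.
C4 (derived state '1') is unique to F (autapomorphy; uninformative for grouping).
Most parsimonious ingroup topology: ((((C,G),F),U),Y).
U and G share a more recent common ancestor with each other than either does with Y, so Y is the least closely related of the three.

Y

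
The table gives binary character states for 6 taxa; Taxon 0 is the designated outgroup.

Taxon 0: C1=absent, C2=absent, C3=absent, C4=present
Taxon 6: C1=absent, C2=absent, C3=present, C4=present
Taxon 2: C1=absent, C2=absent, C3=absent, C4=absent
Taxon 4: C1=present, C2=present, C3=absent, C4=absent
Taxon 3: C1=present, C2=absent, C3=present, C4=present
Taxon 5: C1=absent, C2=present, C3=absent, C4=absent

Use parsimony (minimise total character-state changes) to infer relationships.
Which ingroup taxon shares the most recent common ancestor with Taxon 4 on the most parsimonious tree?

Character polarity is set by the outgroup: the derived state is whichever differs from the outgroup's state, so for C4 the derived state is 'absent', and for the remaining characters it is 'present'.
C1 (state 'present') occurs in Taxon 3 and Taxon 4 but conflicts with the nesting implied by the other characters — most parsimoniously interpreted as homoplasy.
C2: derived state 'present' in Taxon 4 and Taxon 5 only — synapomorphy for {Taxon 4, Taxon 5}.
C3 (derived state 'present') is shared by Taxon 3 and Taxon 6 — a synapomorphy uniting that clade.
C4: derived state 'absent' in Taxon 2, Taxon 4, and Taxon 5 only — synapomorphy for {Taxon 2, Taxon 4, Taxon 5}.
Most parsimonious ingroup topology: ((Taxon 6,Taxon 3),(Taxon 2,(Taxon 4,Taxon 5))).
Taxon 4 and Taxon 5 form a cherry on this tree, so they are sister taxa.

Taxon 5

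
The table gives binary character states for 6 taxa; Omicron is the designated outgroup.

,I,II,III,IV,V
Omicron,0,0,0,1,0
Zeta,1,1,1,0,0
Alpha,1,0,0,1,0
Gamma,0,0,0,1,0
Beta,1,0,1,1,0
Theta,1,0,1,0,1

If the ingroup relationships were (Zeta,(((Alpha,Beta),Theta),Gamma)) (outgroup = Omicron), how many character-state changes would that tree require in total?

Map each character onto (Zeta,(((Alpha,Beta),Theta),Gamma)) (rooted by Omicron) and count the minimum state changes it requires (Fitch parsimony):
I: 2; II: 1; III: 3; IV: 2; V: 1.
Total tree length = 9.

9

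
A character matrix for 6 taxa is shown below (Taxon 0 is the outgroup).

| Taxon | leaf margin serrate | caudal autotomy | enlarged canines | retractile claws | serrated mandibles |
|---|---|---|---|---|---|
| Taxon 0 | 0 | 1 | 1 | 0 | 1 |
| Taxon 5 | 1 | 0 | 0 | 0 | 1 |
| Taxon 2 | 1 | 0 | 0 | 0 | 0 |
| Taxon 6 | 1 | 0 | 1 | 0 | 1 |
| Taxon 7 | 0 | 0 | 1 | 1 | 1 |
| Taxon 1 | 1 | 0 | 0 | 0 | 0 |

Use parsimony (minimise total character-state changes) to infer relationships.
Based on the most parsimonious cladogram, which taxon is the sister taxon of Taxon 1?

Character polarity is set by the outgroup: the derived state is whichever differs from the outgroup's state, so for caudal autotomy, enlarged canines, serrated mandibles the derived state is '0', and for the remaining characters it is '1'.
leaf margin serrate: derived state '1' in Taxon 1, Taxon 2, Taxon 5, and Taxon 6 only — synapomorphy for {Taxon 1, Taxon 2, Taxon 5, Taxon 6}.
All ingroup taxa share the derived state '0' for caudal autotomy; it defines the ingroup but does not resolve relationships within it.
Only Taxon 1, Taxon 2, and Taxon 5 show the derived state '0' for enlarged canines, supporting them as a clade.
retractile claws (derived state '1') is unique to Taxon 7 (autapomorphy; uninformative for grouping).
serrated mandibles (derived state '0') is shared by Taxon 1 and Taxon 2 — a synapomorphy uniting that clade.
Most parsimonious ingroup topology: (((Taxon 5,(Taxon 2,Taxon 1)),Taxon 6),Taxon 7).
Taxon 1 and Taxon 2 form a cherry on this tree, so they are sister taxa.

Taxon 2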